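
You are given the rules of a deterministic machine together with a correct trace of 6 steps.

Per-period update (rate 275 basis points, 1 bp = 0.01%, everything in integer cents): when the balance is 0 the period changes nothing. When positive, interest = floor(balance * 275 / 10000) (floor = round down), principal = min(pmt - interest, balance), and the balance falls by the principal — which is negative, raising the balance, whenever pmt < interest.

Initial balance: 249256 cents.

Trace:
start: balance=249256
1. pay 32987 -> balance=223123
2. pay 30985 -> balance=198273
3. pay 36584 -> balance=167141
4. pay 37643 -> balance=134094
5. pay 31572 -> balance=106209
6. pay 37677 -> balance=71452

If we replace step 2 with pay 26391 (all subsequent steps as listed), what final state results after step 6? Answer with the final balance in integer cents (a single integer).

76572

(re-executing from step 2 with the substitution; state before step 2: balance=223123)
2. pay 26391 -> balance=202867
3. pay 36584 -> balance=171861
4. pay 37643 -> balance=138944
5. pay 31572 -> balance=111192
6. pay 37677 -> balance=76572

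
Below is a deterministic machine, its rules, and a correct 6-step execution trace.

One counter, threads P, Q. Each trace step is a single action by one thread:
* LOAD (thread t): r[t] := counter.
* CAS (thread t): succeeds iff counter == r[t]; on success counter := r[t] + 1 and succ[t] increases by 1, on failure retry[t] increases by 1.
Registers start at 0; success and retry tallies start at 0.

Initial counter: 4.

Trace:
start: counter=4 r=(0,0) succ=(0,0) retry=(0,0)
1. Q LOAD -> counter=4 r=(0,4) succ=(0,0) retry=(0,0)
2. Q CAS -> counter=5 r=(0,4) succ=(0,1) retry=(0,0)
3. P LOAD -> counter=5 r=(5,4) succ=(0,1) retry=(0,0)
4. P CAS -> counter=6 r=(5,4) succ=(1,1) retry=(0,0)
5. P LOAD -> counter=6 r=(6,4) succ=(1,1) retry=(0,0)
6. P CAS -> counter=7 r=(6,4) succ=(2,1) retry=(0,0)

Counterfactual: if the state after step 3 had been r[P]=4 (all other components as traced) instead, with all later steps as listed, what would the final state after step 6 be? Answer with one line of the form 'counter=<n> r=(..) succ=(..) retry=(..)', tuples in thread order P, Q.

state after step 3 := counter=5 r=(4,4) succ=(0,1) retry=(0,0)
4. P CAS -> counter=5 r=(4,4) succ=(0,1) retry=(1,0)
5. P LOAD -> counter=5 r=(5,4) succ=(0,1) retry=(1,0)
6. P CAS -> counter=6 r=(5,4) succ=(1,1) retry=(1,0)

counter=6 r=(5,4) succ=(1,1) retry=(1,0)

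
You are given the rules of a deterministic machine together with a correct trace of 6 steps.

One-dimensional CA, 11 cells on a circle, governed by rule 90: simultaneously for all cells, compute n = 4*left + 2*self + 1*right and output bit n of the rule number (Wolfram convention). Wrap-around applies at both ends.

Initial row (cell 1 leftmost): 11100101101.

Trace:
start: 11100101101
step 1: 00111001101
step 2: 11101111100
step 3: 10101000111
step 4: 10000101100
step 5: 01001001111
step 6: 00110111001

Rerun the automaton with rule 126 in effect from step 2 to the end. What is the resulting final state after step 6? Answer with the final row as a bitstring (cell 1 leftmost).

(re-executing steps 2..6 under rule 126; state before step 2: 00111001101)
step 2: 11101111111
step 3: 00111000000
step 4: 01101100000
step 5: 11111110000
step 6: 10000011001

10000011001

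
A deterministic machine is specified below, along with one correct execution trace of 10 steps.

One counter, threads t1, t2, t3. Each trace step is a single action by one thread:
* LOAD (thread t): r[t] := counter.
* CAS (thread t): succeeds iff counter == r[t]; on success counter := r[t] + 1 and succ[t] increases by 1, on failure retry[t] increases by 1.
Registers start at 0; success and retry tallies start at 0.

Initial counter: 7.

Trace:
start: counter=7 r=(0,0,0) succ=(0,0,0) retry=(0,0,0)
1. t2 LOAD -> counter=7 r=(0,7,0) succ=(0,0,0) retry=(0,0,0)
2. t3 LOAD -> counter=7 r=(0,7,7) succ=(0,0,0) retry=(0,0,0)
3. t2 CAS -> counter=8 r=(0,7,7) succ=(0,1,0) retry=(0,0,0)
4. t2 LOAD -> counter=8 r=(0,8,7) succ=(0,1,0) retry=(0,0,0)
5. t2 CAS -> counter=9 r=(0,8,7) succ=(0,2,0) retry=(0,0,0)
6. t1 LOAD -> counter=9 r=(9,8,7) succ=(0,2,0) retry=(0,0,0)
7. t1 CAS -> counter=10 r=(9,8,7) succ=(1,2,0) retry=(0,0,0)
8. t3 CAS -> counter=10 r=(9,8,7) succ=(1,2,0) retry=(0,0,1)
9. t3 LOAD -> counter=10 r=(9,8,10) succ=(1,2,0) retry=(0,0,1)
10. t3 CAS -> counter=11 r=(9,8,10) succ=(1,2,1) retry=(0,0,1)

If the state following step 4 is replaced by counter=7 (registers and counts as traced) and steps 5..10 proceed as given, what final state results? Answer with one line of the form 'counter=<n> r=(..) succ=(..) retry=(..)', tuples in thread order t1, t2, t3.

state after step 4 := counter=7 r=(0,8,7) succ=(0,1,0) retry=(0,0,0)
5. t2 CAS -> counter=7 r=(0,8,7) succ=(0,1,0) retry=(0,1,0)
6. t1 LOAD -> counter=7 r=(7,8,7) succ=(0,1,0) retry=(0,1,0)
7. t1 CAS -> counter=8 r=(7,8,7) succ=(1,1,0) retry=(0,1,0)
8. t3 CAS -> counter=8 r=(7,8,7) succ=(1,1,0) retry=(0,1,1)
9. t3 LOAD -> counter=8 r=(7,8,8) succ=(1,1,0) retry=(0,1,1)
10. t3 CAS -> counter=9 r=(7,8,8) succ=(1,1,1) retry=(0,1,1)

counter=9 r=(7,8,8) succ=(1,1,1) retry=(0,1,1)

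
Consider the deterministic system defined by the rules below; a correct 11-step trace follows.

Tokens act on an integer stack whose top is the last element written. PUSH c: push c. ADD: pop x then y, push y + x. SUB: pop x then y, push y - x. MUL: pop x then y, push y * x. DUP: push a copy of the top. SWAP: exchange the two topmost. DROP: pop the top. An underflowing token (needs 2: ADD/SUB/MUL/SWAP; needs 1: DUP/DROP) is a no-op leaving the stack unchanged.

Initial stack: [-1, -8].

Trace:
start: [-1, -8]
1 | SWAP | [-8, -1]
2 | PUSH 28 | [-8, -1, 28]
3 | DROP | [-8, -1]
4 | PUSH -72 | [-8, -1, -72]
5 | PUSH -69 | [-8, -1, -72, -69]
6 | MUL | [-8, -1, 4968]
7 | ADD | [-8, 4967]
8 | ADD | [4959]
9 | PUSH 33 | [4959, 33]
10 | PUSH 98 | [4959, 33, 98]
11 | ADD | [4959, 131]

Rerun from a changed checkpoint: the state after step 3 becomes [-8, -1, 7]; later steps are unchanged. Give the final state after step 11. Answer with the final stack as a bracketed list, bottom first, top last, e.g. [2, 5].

state after step 3 := [-8, -1, 7]
4 | PUSH -72 | [-8, -1, 7, -72]
5 | PUSH -69 | [-8, -1, 7, -72, -69]
6 | MUL | [-8, -1, 7, 4968]
7 | ADD | [-8, -1, 4975]
8 | ADD | [-8, 4974]
9 | PUSH 33 | [-8, 4974, 33]
10 | PUSH 98 | [-8, 4974, 33, 98]
11 | ADD | [-8, 4974, 131]

[-8, 4974, 131]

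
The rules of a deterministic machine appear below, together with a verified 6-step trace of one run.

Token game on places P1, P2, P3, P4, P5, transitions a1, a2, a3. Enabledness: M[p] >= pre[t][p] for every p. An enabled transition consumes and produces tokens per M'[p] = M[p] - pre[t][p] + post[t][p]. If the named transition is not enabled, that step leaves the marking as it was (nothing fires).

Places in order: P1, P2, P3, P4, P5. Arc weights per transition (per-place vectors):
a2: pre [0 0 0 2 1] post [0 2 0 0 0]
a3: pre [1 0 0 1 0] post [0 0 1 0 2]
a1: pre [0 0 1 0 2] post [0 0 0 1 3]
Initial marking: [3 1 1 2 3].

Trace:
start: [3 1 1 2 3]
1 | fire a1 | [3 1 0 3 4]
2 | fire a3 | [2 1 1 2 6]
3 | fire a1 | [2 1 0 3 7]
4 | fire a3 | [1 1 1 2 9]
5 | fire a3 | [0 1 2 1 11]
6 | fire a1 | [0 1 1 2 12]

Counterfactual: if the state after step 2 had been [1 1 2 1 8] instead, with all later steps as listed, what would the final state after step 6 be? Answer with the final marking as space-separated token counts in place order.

state after step 2 := [1 1 2 1 8]
3 | fire a1 | [1 1 1 2 9]
4 | fire a3 | [0 1 2 1 11]
5 | fire a3 | [0 1 2 1 11]
6 | fire a1 | [0 1 1 2 12]

0 1 1 2 12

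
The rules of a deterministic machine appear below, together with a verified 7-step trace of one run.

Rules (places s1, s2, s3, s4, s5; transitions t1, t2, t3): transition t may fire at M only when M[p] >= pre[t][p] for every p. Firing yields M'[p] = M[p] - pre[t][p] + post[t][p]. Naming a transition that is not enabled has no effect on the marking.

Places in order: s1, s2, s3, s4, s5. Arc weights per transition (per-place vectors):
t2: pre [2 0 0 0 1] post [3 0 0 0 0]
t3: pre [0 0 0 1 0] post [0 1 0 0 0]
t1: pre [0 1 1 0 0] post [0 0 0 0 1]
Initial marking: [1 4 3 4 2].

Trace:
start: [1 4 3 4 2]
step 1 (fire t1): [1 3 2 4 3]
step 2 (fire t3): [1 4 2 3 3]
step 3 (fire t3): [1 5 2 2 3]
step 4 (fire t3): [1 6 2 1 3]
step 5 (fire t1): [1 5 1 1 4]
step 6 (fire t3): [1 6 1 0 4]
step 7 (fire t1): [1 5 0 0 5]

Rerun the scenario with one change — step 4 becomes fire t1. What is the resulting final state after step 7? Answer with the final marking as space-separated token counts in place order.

1 4 0 1 5

(re-executing from step 4 with the substitution; state before step 4: [1 5 2 2 3])
step 4 (fire t1): [1 4 1 2 4]
step 5 (fire t1): [1 3 0 2 5]
step 6 (fire t3): [1 4 0 1 5]
step 7 (fire t1): [1 4 0 1 5]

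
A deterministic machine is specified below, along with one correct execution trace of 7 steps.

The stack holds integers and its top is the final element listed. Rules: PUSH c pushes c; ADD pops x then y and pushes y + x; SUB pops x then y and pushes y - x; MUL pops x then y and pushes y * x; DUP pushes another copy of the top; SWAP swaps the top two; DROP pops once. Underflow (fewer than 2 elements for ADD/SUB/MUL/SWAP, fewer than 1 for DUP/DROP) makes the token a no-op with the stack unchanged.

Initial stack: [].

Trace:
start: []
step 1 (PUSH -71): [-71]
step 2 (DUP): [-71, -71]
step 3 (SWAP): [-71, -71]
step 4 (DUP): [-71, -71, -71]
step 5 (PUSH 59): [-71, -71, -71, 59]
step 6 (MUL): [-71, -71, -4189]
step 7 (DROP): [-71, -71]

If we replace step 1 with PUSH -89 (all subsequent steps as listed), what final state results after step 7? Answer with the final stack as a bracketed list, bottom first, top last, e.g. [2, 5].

[-89, -89]

(re-executing from step 1 with the substitution; state before step 1: [])
step 1 (PUSH -89): [-89]
step 2 (DUP): [-89, -89]
step 3 (SWAP): [-89, -89]
step 4 (DUP): [-89, -89, -89]
step 5 (PUSH 59): [-89, -89, -89, 59]
step 6 (MUL): [-89, -89, -5251]
step 7 (DROP): [-89, -89]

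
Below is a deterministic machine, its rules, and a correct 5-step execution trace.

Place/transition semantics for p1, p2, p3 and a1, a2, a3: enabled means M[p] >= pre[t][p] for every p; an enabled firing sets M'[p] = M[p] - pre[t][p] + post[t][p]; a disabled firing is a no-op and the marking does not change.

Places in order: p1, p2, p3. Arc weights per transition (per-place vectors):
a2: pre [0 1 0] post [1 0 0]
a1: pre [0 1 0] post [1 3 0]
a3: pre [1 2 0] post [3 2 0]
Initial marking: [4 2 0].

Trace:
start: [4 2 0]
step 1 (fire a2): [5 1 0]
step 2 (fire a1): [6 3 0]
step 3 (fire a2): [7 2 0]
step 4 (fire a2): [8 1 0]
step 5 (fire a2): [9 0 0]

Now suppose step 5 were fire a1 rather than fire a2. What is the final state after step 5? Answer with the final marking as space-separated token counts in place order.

(re-executing from step 5 with the substitution; state before step 5: [8 1 0])
step 5 (fire a1): [9 3 0]

9 3 0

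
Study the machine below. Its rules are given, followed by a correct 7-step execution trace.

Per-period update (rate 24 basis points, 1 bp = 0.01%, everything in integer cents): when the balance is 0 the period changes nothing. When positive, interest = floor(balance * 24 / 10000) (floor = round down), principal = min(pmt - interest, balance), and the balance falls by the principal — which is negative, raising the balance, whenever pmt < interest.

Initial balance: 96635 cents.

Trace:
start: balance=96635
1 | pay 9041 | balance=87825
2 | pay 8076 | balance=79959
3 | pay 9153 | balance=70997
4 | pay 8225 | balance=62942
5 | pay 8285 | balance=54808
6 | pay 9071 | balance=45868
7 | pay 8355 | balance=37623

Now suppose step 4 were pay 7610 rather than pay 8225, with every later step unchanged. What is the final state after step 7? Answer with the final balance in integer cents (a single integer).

38242

(re-executing from step 4 with the substitution; state before step 4: balance=70997)
4 | pay 7610 | balance=63557
5 | pay 8285 | balance=55424
6 | pay 9071 | balance=46486
7 | pay 8355 | balance=38242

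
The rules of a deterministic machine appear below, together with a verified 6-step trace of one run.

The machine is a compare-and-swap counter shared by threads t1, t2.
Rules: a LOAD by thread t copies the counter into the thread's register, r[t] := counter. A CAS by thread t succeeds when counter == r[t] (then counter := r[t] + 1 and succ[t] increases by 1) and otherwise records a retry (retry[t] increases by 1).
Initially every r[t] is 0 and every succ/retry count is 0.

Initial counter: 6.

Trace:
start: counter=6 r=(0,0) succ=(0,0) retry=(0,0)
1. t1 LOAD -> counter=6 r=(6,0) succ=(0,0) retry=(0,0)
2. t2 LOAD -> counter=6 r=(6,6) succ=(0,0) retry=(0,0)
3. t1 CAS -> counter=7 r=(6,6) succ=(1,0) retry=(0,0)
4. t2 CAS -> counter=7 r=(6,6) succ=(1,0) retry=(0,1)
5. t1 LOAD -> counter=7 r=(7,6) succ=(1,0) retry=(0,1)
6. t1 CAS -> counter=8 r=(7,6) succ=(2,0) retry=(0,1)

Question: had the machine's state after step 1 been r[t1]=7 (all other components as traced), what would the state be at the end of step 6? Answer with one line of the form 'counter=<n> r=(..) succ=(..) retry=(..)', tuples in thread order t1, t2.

counter=8 r=(7,6) succ=(1,1) retry=(1,0)

state after step 1 := counter=6 r=(7,0) succ=(0,0) retry=(0,0)
2. t2 LOAD -> counter=6 r=(7,6) succ=(0,0) retry=(0,0)
3. t1 CAS -> counter=6 r=(7,6) succ=(0,0) retry=(1,0)
4. t2 CAS -> counter=7 r=(7,6) succ=(0,1) retry=(1,0)
5. t1 LOAD -> counter=7 r=(7,6) succ=(0,1) retry=(1,0)
6. t1 CAS -> counter=8 r=(7,6) succ=(1,1) retry=(1,0)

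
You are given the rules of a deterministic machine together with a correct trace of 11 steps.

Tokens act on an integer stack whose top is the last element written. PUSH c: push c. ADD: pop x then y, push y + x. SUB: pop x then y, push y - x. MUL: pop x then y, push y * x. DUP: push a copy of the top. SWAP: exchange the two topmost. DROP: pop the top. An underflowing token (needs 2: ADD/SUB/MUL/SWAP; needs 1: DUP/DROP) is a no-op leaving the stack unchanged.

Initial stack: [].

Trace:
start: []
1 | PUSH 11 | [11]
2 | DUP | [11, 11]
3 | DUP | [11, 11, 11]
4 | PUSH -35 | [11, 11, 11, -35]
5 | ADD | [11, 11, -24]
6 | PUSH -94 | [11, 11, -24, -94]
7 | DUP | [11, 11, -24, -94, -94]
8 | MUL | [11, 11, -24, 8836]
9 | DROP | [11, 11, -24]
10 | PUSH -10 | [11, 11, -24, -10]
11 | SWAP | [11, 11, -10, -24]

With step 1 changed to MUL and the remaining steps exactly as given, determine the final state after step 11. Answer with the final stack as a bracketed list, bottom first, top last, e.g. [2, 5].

(re-executing from step 1 with the substitution; state before step 1: [])
1 | MUL | []
2 | DUP | []
3 | DUP | []
4 | PUSH -35 | [-35]
5 | ADD | [-35]
6 | PUSH -94 | [-35, -94]
7 | DUP | [-35, -94, -94]
8 | MUL | [-35, 8836]
9 | DROP | [-35]
10 | PUSH -10 | [-35, -10]
11 | SWAP | [-10, -35]

[-10, -35]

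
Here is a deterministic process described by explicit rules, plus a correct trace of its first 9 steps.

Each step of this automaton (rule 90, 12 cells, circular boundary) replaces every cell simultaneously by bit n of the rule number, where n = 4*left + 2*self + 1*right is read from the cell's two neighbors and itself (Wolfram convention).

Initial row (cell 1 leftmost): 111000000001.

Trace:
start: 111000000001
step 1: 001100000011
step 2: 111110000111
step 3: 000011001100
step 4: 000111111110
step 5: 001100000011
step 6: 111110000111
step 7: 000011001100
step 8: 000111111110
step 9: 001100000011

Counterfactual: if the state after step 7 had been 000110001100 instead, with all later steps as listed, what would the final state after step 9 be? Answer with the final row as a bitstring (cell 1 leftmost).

state after step 7 := 000110001100
step 8: 001111011110
step 9: 011001010011

011001010011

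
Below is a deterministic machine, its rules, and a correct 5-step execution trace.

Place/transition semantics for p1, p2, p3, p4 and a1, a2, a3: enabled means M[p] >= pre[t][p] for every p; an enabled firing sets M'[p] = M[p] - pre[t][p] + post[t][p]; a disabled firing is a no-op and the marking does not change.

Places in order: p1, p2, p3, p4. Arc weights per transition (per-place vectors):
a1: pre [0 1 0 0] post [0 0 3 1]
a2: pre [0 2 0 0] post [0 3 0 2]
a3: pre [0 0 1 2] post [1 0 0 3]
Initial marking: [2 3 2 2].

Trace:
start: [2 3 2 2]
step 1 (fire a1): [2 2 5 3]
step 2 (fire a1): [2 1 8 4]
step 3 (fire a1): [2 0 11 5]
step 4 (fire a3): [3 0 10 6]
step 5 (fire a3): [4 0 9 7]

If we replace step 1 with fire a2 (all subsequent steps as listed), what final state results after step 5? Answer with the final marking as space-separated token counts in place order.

(re-executing from step 1 with the substitution; state before step 1: [2 3 2 2])
step 1 (fire a2): [2 4 2 4]
step 2 (fire a1): [2 3 5 5]
step 3 (fire a1): [2 2 8 6]
step 4 (fire a3): [3 2 7 7]
step 5 (fire a3): [4 2 6 8]

4 2 6 8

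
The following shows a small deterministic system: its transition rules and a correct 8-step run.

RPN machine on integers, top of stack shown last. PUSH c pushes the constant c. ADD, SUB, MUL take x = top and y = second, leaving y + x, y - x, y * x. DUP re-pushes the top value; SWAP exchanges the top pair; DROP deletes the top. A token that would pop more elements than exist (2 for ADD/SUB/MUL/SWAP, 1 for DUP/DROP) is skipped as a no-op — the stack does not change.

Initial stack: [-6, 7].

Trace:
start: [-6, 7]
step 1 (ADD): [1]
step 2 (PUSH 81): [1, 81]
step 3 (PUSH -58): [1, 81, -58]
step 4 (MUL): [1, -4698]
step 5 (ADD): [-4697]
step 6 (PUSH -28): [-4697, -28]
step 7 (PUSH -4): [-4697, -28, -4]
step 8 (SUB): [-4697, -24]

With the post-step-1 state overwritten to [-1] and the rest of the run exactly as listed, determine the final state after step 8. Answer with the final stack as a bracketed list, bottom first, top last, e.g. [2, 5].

state after step 1 := [-1]
step 2 (PUSH 81): [-1, 81]
step 3 (PUSH -58): [-1, 81, -58]
step 4 (MUL): [-1, -4698]
step 5 (ADD): [-4699]
step 6 (PUSH -28): [-4699, -28]
step 7 (PUSH -4): [-4699, -28, -4]
step 8 (SUB): [-4699, -24]

[-4699, -24]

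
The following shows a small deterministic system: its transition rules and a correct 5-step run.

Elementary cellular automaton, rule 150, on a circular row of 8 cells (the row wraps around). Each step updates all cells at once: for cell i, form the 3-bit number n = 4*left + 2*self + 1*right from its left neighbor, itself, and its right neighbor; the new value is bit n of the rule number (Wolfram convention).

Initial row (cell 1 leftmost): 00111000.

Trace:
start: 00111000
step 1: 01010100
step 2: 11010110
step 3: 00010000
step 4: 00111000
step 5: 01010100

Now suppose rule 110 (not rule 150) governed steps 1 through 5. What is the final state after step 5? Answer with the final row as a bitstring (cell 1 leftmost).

10111110

(re-executing steps 1..5 under rule 110; state before step 1: 00111000)
step 1: 01101000
step 2: 11111000
step 3: 10001001
step 4: 10011011
step 5: 10111110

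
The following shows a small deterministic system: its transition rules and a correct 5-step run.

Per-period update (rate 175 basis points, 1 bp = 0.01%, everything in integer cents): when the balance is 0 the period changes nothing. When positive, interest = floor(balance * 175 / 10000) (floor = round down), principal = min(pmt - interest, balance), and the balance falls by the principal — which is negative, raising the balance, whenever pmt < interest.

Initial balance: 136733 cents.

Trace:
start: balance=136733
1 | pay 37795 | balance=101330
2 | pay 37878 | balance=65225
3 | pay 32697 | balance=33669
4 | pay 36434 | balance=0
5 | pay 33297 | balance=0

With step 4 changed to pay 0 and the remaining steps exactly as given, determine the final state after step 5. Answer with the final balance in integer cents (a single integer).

(re-executing from step 4 with the substitution; state before step 4: balance=33669)
4 | pay 0 | balance=34258
5 | pay 33297 | balance=1560

1560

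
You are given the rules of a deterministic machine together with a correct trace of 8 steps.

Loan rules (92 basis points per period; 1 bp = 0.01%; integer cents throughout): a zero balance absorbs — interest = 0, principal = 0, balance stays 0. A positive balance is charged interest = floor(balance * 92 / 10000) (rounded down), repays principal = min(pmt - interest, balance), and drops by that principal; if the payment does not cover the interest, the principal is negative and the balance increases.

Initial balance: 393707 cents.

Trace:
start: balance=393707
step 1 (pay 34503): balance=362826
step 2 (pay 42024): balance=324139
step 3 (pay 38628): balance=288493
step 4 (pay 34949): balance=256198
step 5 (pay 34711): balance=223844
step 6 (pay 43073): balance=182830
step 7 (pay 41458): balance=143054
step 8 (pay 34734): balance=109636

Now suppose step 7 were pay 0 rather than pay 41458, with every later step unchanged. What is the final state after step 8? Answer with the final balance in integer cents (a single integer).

151475

(re-executing from step 7 with the substitution; state before step 7: balance=182830)
step 7 (pay 0): balance=184512
step 8 (pay 34734): balance=151475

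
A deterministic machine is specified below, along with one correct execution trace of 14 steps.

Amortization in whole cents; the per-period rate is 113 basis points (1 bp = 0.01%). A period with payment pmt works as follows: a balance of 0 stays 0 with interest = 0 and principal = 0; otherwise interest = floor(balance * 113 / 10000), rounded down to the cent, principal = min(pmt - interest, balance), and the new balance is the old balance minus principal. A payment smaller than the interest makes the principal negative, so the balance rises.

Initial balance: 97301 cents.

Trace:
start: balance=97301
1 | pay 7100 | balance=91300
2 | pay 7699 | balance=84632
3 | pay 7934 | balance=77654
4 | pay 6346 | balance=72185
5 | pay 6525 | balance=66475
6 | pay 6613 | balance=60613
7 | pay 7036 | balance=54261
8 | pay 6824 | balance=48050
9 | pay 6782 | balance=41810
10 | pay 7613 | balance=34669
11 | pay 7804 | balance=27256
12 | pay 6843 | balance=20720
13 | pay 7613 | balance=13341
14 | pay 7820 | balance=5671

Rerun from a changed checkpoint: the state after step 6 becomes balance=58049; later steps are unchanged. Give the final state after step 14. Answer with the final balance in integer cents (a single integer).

2867

state after step 6 := balance=58049
7 | pay 7036 | balance=51668
8 | pay 6824 | balance=45427
9 | pay 6782 | balance=39158
10 | pay 7613 | balance=31987
11 | pay 7804 | balance=24544
12 | pay 6843 | balance=17978
13 | pay 7613 | balance=10568
14 | pay 7820 | balance=2867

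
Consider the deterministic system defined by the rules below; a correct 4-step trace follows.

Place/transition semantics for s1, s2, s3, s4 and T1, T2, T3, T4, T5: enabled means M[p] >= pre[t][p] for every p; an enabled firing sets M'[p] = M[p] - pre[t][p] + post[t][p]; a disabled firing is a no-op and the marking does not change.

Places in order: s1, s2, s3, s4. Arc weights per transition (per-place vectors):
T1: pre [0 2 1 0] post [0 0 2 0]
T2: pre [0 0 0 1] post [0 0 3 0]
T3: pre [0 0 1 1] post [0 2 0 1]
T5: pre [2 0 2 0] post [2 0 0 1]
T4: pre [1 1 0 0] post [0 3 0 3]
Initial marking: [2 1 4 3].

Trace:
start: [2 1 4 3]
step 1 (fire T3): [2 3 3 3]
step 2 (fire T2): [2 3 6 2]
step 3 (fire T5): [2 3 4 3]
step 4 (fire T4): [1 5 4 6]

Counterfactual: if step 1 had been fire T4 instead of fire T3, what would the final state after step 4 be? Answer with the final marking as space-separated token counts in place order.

(re-executing from step 1 with the substitution; state before step 1: [2 1 4 3])
step 1 (fire T4): [1 3 4 6]
step 2 (fire T2): [1 3 7 5]
step 3 (fire T5): [1 3 7 5]
step 4 (fire T4): [0 5 7 8]

0 5 7 8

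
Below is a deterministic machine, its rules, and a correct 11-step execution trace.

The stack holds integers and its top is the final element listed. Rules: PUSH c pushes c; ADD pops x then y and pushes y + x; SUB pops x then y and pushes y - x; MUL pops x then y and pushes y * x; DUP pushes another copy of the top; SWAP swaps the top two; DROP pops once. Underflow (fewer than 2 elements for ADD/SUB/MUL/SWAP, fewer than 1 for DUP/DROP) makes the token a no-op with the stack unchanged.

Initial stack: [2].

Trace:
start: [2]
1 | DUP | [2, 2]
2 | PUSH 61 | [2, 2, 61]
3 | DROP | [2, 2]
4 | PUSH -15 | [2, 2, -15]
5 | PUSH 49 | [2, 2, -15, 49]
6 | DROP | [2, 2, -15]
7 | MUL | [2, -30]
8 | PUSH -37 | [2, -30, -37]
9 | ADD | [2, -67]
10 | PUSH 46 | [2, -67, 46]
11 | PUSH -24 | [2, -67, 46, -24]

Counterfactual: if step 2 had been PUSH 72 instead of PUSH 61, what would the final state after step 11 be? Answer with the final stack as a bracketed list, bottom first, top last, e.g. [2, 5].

(re-executing from step 2 with the substitution; state before step 2: [2, 2])
2 | PUSH 72 | [2, 2, 72]
3 | DROP | [2, 2]
4 | PUSH -15 | [2, 2, -15]
5 | PUSH 49 | [2, 2, -15, 49]
6 | DROP | [2, 2, -15]
7 | MUL | [2, -30]
8 | PUSH -37 | [2, -30, -37]
9 | ADD | [2, -67]
10 | PUSH 46 | [2, -67, 46]
11 | PUSH -24 | [2, -67, 46, -24]

[2, -67, 46, -24]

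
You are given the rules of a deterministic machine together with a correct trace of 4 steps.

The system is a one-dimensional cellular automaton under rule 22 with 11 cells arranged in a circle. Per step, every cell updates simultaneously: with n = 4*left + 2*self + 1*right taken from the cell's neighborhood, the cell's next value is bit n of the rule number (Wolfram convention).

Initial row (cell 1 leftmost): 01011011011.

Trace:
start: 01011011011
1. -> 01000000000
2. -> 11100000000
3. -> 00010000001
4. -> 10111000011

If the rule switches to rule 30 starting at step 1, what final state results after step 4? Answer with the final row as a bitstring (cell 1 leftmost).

(re-executing steps 1..4 under rule 30; state before step 1: 01011011011)
1. -> 01010010010
2. -> 11011111111
3. -> 00010000000
4. -> 00111000000

00111000000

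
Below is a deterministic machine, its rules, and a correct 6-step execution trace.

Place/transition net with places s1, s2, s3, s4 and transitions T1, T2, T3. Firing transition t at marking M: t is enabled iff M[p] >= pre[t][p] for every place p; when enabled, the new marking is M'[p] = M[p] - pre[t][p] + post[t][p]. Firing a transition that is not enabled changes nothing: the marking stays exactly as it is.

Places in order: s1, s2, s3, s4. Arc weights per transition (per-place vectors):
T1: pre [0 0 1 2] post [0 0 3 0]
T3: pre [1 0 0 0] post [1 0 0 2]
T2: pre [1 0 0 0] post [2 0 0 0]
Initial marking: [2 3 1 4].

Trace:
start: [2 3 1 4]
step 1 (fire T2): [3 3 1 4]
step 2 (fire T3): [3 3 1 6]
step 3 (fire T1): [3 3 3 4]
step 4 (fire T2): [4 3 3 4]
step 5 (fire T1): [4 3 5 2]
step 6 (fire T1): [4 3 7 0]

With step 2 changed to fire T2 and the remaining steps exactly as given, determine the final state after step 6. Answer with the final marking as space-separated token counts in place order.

5 3 5 0

(re-executing from step 2 with the substitution; state before step 2: [3 3 1 4])
step 2 (fire T2): [4 3 1 4]
step 3 (fire T1): [4 3 3 2]
step 4 (fire T2): [5 3 3 2]
step 5 (fire T1): [5 3 5 0]
step 6 (fire T1): [5 3 5 0]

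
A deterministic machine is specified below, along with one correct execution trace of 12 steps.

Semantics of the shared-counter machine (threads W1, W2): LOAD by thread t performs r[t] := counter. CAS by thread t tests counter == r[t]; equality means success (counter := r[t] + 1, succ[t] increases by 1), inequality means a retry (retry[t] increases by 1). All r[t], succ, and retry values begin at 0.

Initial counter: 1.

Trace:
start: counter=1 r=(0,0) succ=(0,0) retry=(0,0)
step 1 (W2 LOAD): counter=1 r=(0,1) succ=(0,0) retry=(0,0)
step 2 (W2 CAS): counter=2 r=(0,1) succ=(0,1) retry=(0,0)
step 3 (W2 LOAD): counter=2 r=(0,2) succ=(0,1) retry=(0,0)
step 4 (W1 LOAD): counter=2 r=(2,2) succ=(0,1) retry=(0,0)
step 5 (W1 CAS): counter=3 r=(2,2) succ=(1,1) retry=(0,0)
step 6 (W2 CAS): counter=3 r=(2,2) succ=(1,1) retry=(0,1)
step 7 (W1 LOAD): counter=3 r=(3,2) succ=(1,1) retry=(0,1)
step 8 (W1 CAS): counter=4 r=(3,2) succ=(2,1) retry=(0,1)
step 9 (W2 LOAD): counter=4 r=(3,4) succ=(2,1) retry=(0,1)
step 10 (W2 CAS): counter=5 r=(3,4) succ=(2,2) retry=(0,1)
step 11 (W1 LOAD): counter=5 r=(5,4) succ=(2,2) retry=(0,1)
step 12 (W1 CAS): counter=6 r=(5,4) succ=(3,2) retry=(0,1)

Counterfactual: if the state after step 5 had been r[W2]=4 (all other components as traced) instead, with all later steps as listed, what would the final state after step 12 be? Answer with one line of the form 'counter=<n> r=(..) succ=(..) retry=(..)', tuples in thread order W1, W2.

counter=6 r=(5,4) succ=(3,2) retry=(0,1)

state after step 5 := counter=3 r=(2,4) succ=(1,1) retry=(0,0)
step 6 (W2 CAS): counter=3 r=(2,4) succ=(1,1) retry=(0,1)
step 7 (W1 LOAD): counter=3 r=(3,4) succ=(1,1) retry=(0,1)
step 8 (W1 CAS): counter=4 r=(3,4) succ=(2,1) retry=(0,1)
step 9 (W2 LOAD): counter=4 r=(3,4) succ=(2,1) retry=(0,1)
step 10 (W2 CAS): counter=5 r=(3,4) succ=(2,2) retry=(0,1)
step 11 (W1 LOAD): counter=5 r=(5,4) succ=(2,2) retry=(0,1)
step 12 (W1 CAS): counter=6 r=(5,4) succ=(3,2) retry=(0,1)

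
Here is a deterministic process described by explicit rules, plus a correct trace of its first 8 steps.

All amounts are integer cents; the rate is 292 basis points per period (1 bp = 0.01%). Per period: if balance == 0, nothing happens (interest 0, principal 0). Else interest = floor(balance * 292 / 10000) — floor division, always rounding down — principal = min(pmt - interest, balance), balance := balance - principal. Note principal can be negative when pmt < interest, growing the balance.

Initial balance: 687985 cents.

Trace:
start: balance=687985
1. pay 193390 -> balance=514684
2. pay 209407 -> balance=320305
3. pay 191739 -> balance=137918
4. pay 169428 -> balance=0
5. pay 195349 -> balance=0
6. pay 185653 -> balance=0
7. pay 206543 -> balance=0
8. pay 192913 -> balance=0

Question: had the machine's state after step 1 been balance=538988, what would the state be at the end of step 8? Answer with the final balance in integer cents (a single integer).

state after step 1 := balance=538988
2. pay 209407 -> balance=345319
3. pay 191739 -> balance=163663
4. pay 169428 -> balance=0
5. pay 195349 -> balance=0
6. pay 185653 -> balance=0
7. pay 206543 -> balance=0
8. pay 192913 -> balance=0

0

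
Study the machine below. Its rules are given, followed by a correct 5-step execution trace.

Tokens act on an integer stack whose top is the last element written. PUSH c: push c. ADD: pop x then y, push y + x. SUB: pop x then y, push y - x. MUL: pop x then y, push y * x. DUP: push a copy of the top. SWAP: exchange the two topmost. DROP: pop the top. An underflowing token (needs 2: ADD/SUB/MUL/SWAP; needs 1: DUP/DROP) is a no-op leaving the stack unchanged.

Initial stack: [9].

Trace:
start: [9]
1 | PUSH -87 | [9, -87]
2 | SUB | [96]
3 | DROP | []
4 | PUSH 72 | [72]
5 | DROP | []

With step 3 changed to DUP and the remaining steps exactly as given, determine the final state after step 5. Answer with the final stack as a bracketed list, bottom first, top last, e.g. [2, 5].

[96, 96]

(re-executing from step 3 with the substitution; state before step 3: [96])
3 | DUP | [96, 96]
4 | PUSH 72 | [96, 96, 72]
5 | DROP | [96, 96]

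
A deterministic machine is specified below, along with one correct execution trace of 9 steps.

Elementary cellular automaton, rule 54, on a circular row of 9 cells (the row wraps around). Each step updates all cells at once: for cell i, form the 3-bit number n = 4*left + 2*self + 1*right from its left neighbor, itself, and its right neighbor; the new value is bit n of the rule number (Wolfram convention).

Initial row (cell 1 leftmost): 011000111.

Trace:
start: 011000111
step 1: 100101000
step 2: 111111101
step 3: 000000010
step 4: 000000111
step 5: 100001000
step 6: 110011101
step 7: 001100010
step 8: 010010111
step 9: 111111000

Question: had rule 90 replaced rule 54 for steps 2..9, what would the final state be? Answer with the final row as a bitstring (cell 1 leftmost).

(re-executing steps 2..9 under rule 90; state before step 2: 100101000)
step 2: 011000101
step 3: 011101000
step 4: 110100100
step 5: 110011011
step 6: 011111010
step 7: 110001001
step 8: 011010111
step 9: 011000101

011000101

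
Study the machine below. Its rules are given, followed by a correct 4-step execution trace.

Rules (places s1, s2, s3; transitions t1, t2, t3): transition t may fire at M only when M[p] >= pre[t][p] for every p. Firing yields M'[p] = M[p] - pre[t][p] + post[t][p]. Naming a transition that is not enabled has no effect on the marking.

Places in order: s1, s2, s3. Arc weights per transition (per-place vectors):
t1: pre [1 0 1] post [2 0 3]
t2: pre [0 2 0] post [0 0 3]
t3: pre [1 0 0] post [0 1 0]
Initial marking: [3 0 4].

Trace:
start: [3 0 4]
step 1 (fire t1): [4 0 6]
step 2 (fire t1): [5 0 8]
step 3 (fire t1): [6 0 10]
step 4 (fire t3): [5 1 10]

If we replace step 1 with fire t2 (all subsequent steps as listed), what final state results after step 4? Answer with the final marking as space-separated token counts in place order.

(re-executing from step 1 with the substitution; state before step 1: [3 0 4])
step 1 (fire t2): [3 0 4]
step 2 (fire t1): [4 0 6]
step 3 (fire t1): [5 0 8]
step 4 (fire t3): [4 1 8]

4 1 8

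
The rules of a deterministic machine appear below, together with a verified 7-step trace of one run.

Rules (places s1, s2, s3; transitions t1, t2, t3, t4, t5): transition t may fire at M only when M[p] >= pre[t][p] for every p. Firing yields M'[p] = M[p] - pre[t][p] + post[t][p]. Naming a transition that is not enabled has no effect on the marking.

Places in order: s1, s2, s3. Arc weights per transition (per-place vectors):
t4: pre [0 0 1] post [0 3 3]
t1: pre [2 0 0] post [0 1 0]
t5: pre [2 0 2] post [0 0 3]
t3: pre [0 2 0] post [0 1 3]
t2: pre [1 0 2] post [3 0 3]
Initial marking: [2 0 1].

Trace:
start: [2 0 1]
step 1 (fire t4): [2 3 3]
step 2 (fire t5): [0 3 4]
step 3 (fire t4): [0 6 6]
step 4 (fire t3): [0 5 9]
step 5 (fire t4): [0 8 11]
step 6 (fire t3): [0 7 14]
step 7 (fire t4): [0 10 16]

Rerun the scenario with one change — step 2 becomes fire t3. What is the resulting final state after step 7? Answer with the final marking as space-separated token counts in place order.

2 9 18

(re-executing from step 2 with the substitution; state before step 2: [2 3 3])
step 2 (fire t3): [2 2 6]
step 3 (fire t4): [2 5 8]
step 4 (fire t3): [2 4 11]
step 5 (fire t4): [2 7 13]
step 6 (fire t3): [2 6 16]
step 7 (fire t4): [2 9 18]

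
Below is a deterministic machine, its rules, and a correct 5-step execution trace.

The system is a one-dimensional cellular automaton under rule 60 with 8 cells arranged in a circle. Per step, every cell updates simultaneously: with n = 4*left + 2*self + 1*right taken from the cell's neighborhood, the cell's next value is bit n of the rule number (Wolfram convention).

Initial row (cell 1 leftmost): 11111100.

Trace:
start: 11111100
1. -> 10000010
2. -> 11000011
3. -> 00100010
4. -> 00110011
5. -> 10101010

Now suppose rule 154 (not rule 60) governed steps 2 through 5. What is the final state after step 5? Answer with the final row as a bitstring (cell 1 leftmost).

(re-executing steps 2..5 under rule 154; state before step 2: 10000010)
2. -> 01000100
3. -> 10101010
4. -> 00000000
5. -> 00000000

00000000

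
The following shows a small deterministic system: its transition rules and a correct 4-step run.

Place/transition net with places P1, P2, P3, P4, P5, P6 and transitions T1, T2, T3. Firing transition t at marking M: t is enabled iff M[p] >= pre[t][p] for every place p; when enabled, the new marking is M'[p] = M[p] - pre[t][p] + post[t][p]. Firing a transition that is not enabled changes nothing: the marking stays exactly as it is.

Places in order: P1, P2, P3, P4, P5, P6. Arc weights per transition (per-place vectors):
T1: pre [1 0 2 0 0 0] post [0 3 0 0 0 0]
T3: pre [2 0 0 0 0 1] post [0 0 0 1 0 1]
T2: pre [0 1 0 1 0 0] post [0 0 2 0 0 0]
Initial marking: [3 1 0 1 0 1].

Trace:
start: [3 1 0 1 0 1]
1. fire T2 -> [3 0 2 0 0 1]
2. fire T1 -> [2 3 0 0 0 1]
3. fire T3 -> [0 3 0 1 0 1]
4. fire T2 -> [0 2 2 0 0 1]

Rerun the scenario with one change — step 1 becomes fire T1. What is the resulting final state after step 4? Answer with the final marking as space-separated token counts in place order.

(re-executing from step 1 with the substitution; state before step 1: [3 1 0 1 0 1])
1. fire T1 -> [3 1 0 1 0 1]
2. fire T1 -> [3 1 0 1 0 1]
3. fire T3 -> [1 1 0 2 0 1]
4. fire T2 -> [1 0 2 1 0 1]

1 0 2 1 0 1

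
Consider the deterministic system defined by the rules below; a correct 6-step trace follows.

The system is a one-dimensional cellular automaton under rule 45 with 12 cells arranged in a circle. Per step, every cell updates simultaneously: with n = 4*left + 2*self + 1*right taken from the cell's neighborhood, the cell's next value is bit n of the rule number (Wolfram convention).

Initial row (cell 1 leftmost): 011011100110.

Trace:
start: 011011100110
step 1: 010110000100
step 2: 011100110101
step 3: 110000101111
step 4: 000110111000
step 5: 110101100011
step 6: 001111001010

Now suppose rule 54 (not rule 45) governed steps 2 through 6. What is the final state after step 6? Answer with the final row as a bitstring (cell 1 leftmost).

100010100010

(re-executing steps 2..6 under rule 54; state before step 2: 010110000100)
step 2: 111001001110
step 3: 000111110001
step 4: 101000001011
step 5: 011100011100
step 6: 100010100010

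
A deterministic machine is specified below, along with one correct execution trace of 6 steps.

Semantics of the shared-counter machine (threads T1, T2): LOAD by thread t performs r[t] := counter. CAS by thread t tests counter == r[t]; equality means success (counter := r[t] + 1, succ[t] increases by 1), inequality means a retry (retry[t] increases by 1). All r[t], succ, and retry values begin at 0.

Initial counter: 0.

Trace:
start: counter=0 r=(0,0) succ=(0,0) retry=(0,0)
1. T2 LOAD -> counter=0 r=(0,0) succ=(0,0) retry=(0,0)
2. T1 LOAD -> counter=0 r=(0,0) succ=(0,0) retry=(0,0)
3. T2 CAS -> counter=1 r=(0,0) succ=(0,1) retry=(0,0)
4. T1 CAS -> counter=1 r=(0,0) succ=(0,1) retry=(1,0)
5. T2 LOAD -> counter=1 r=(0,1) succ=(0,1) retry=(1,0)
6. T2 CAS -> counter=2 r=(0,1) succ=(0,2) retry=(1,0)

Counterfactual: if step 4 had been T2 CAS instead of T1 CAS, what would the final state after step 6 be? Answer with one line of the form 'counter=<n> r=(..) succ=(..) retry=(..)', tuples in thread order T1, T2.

(re-executing from step 4 with the substitution; state before step 4: counter=1 r=(0,0) succ=(0,1) retry=(0,0))
4. T2 CAS -> counter=1 r=(0,0) succ=(0,1) retry=(0,1)
5. T2 LOAD -> counter=1 r=(0,1) succ=(0,1) retry=(0,1)
6. T2 CAS -> counter=2 r=(0,1) succ=(0,2) retry=(0,1)

counter=2 r=(0,1) succ=(0,2) retry=(0,1)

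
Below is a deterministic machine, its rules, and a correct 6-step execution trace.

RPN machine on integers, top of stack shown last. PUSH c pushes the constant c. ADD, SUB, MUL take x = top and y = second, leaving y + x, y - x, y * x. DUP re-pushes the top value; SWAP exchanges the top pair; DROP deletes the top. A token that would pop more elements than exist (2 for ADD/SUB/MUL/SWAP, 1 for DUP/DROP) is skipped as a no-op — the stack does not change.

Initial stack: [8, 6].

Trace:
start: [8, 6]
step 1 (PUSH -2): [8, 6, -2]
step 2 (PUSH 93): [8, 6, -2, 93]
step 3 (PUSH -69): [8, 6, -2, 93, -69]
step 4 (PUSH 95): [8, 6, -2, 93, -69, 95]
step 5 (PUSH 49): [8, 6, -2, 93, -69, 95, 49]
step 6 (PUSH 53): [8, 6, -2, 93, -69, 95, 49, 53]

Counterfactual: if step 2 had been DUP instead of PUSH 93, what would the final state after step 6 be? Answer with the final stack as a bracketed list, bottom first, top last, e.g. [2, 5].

[8, 6, -2, -2, -69, 95, 49, 53]

(re-executing from step 2 with the substitution; state before step 2: [8, 6, -2])
step 2 (DUP): [8, 6, -2, -2]
step 3 (PUSH -69): [8, 6, -2, -2, -69]
step 4 (PUSH 95): [8, 6, -2, -2, -69, 95]
step 5 (PUSH 49): [8, 6, -2, -2, -69, 95, 49]
step 6 (PUSH 53): [8, 6, -2, -2, -69, 95, 49, 53]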